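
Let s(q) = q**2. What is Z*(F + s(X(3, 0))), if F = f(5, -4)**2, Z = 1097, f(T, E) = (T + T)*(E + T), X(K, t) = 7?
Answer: 163453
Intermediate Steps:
f(T, E) = 2*T*(E + T) (f(T, E) = (2*T)*(E + T) = 2*T*(E + T))
F = 100 (F = (2*5*(-4 + 5))**2 = (2*5*1)**2 = 10**2 = 100)
Z*(F + s(X(3, 0))) = 1097*(100 + 7**2) = 1097*(100 + 49) = 1097*149 = 163453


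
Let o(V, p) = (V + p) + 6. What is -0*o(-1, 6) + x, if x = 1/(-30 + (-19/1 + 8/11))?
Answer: -11/531 ≈ -0.020716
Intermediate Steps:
o(V, p) = 6 + V + p
x = -11/531 (x = 1/(-30 + (-19*1 + 8*(1/11))) = 1/(-30 + (-19 + 8/11)) = 1/(-30 - 201/11) = 1/(-531/11) = -11/531 ≈ -0.020716)
-0*o(-1, 6) + x = -0*(6 - 1 + 6) - 11/531 = -0*11 - 11/531 = -28*0 - 11/531 = 0 - 11/531 = -11/531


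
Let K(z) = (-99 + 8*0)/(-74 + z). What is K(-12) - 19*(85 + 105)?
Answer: -310361/86 ≈ -3608.8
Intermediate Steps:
K(z) = -99/(-74 + z) (K(z) = (-99 + 0)/(-74 + z) = -99/(-74 + z))
K(-12) - 19*(85 + 105) = -99/(-74 - 12) - 19*(85 + 105) = -99/(-86) - 19*190 = -99*(-1/86) - 1*3610 = 99/86 - 3610 = -310361/86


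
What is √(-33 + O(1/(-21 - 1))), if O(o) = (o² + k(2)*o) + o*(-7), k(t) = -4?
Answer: 7*I*√321/22 ≈ 5.7007*I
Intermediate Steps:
O(o) = o² - 11*o (O(o) = (o² - 4*o) + o*(-7) = (o² - 4*o) - 7*o = o² - 11*o)
√(-33 + O(1/(-21 - 1))) = √(-33 + (-11 + 1/(-21 - 1))/(-21 - 1)) = √(-33 + (-11 + 1/(-22))/(-22)) = √(-33 - (-11 - 1/22)/22) = √(-33 - 1/22*(-243/22)) = √(-33 + 243/484) = √(-15729/484) = 7*I*√321/22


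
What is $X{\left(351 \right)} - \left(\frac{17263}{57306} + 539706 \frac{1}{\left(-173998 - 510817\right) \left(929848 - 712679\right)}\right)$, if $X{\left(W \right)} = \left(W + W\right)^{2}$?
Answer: $\frac{4199959961201647299371}{8522582058047910} \approx 4.928 \cdot 10^{5}$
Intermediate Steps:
$X{\left(W \right)} = 4 W^{2}$ ($X{\left(W \right)} = \left(2 W\right)^{2} = 4 W^{2}$)
$X{\left(351 \right)} - \left(\frac{17263}{57306} + 539706 \frac{1}{\left(-173998 - 510817\right) \left(929848 - 712679\right)}\right) = 4 \cdot 351^{2} - \left(\frac{17263}{57306} + 539706 \frac{1}{\left(-173998 - 510817\right) \left(929848 - 712679\right)}\right) = 4 \cdot 123201 - \left(\frac{17263}{57306} + \frac{539706}{\left(-684815\right) 217169}\right) = 492804 - \left(\frac{17263}{57306} + \frac{539706}{-148720588735}\right) = 492804 - \frac{2567332594940269}{8522582058047910} = \frac{4199959961201647299371}{8522582058047910}$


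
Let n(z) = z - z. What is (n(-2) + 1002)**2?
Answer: 1004004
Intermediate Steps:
n(z) = 0
(n(-2) + 1002)**2 = (0 + 1002)**2 = 1002**2 = 1004004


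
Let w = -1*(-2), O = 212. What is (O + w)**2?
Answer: 45796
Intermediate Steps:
w = 2
(O + w)**2 = (212 + 2)**2 = 214**2 = 45796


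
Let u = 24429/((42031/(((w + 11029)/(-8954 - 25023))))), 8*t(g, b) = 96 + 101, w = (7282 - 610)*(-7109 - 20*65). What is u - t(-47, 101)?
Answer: 10681194039269/11424698296 ≈ 934.92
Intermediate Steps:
w = -56104848 (w = 6672*(-7109 - 1300) = 6672*(-8409) = -56104848)
t(g, b) = 197/8 (t(g, b) = (96 + 101)/8 = (⅛)*197 = 197/8)
u = 1370315904351/1428087287 (u = 24429/((42031/(((-56104848 + 11029)/(-8954 - 25023))))) = 24429/((42031/((-56093819/(-33977))))) = 24429/((42031/((-56093819*(-1/33977))))) = 24429/((42031/(56093819/33977))) = 24429/((42031*(33977/56093819))) = 24429/(1428087287/56093819) = 24429*(56093819/1428087287) = 1370315904351/1428087287 ≈ 959.55)
u - t(-47, 101) = 1370315904351/1428087287 - 1*197/8 = 1370315904351/1428087287 - 197/8 = 10681194039269/11424698296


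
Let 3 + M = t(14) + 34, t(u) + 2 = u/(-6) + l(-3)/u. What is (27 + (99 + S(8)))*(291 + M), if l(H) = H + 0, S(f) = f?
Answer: 893311/21 ≈ 42539.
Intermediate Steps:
l(H) = H
t(u) = -2 - 3/u - u/6 (t(u) = -2 + (u/(-6) - 3/u) = -2 + (u*(-⅙) - 3/u) = -2 + (-u/6 - 3/u) = -2 + (-3/u - u/6) = -2 - 3/u - u/6)
M = 1111/42 (M = -3 + ((-2 - 3/14 - ⅙*14) + 34) = -3 + ((-2 - 3*1/14 - 7/3) + 34) = -3 + ((-2 - 3/14 - 7/3) + 34) = -3 + (-191/42 + 34) = -3 + 1237/42 = 1111/42 ≈ 26.452)
(27 + (99 + S(8)))*(291 + M) = (27 + (99 + 8))*(291 + 1111/42) = (27 + 107)*(13333/42) = 134*(13333/42) = 893311/21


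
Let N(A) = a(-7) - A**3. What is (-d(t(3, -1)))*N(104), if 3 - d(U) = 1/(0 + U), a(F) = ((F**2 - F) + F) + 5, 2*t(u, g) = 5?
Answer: 2924506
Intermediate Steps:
t(u, g) = 5/2 (t(u, g) = (1/2)*5 = 5/2)
a(F) = 5 + F**2 (a(F) = F**2 + 5 = 5 + F**2)
N(A) = 54 - A**3 (N(A) = (5 + (-7)**2) - A**3 = (5 + 49) - A**3 = 54 - A**3)
d(U) = 3 - 1/U (d(U) = 3 - 1/(0 + U) = 3 - 1/U)
(-d(t(3, -1)))*N(104) = (-(3 - 1/5/2))*(54 - 1*104**3) = (-(3 - 1*2/5))*(54 - 1*1124864) = (-(3 - 2/5))*(54 - 1124864) = -1*13/5*(-1124810) = -13/5*(-1124810) = 2924506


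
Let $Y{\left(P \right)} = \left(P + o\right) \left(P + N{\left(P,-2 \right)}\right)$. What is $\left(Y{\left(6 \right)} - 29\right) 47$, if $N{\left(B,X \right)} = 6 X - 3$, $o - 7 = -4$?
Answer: $-5170$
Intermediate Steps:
$o = 3$ ($o = 7 - 4 = 3$)
$N{\left(B,X \right)} = -3 + 6 X$
$Y{\left(P \right)} = \left(-15 + P\right) \left(3 + P\right)$ ($Y{\left(P \right)} = \left(P + 3\right) \left(P + \left(-3 + 6 \left(-2\right)\right)\right) = \left(3 + P\right) \left(P - 15\right) = \left(3 + P\right) \left(-15 + P\right) = \left(-15 + P\right) \left(3 + P\right)$)
$\left(Y{\left(6 \right)} - 29\right) 47 = \left(\left(-45 + 6^{2} - 72\right) - 29\right) 47 = \left(\left(-45 + 36 - 72\right) - 29\right) 47 = \left(-81 - 29\right) 47 = \left(-110\right) 47 = -5170$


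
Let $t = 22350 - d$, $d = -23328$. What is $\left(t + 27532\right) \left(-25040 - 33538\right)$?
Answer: $-4288495380$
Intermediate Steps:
$t = 45678$ ($t = 22350 - -23328 = 22350 + 23328 = 45678$)
$\left(t + 27532\right) \left(-25040 - 33538\right) = \left(45678 + 27532\right) \left(-25040 - 33538\right) = 73210 \left(-58578\right) = -4288495380$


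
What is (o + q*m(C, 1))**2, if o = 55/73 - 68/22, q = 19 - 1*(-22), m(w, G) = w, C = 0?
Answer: 3523129/644809 ≈ 5.4638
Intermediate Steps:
q = 41 (q = 19 + 22 = 41)
o = -1877/803 (o = 55*(1/73) - 68*1/22 = 55/73 - 34/11 = -1877/803 ≈ -2.3375)
(o + q*m(C, 1))**2 = (-1877/803 + 41*0)**2 = (-1877/803 + 0)**2 = (-1877/803)**2 = 3523129/644809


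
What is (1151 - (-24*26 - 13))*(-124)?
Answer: -221712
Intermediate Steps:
(1151 - (-24*26 - 13))*(-124) = (1151 - (-624 - 13))*(-124) = (1151 - 1*(-637))*(-124) = (1151 + 637)*(-124) = 1788*(-124) = -221712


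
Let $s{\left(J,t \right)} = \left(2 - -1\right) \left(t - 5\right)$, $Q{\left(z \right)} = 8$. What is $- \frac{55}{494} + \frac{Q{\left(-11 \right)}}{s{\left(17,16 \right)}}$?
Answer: $\frac{2137}{16302} \approx 0.13109$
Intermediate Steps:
$s{\left(J,t \right)} = -15 + 3 t$ ($s{\left(J,t \right)} = \left(2 + 1\right) \left(-5 + t\right) = 3 \left(-5 + t\right) = -15 + 3 t$)
$- \frac{55}{494} + \frac{Q{\left(-11 \right)}}{s{\left(17,16 \right)}} = - \frac{55}{494} + \frac{8}{-15 + 3 \cdot 16} = \left(-55\right) \frac{1}{494} + \frac{8}{-15 + 48} = - \frac{55}{494} + \frac{8}{33} = \frac{2137}{16302}$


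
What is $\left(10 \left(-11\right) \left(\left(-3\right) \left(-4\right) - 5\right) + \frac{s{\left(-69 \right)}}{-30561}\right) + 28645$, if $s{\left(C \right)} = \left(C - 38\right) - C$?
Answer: $\frac{851887913}{30561} \approx 27875.0$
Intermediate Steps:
$s{\left(C \right)} = -38$ ($s{\left(C \right)} = \left(C - 38\right) - C = \left(-38 + C\right) - C = -38$)
$\left(10 \left(-11\right) \left(\left(-3\right) \left(-4\right) - 5\right) + \frac{s{\left(-69 \right)}}{-30561}\right) + 28645 = \left(10 \left(-11\right) \left(\left(-3\right) \left(-4\right) - 5\right) - \frac{38}{-30561}\right) + 28645 = \left(- 110 \left(12 - 5\right) - - \frac{38}{30561}\right) + 28645 = \left(\left(-110\right) 7 + \frac{38}{30561}\right) + 28645 = \left(-770 + \frac{38}{30561}\right) + 28645 = - \frac{23531932}{30561} + 28645 = \frac{851887913}{30561}$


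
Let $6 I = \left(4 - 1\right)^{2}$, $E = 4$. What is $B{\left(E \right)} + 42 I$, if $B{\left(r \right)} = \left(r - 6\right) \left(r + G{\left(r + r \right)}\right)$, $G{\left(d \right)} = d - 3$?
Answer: $45$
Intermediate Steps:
$G{\left(d \right)} = -3 + d$ ($G{\left(d \right)} = d - 3 = -3 + d$)
$I = \frac{3}{2}$ ($I = \frac{\left(4 - 1\right)^{2}}{6} = \frac{3^{2}}{6} = \frac{1}{6} \cdot 9 = \frac{3}{2} \approx 1.5$)
$B{\left(r \right)} = \left(-6 + r\right) \left(-3 + 3 r\right)$ ($B{\left(r \right)} = \left(r - 6\right) \left(r + \left(-3 + \left(r + r\right)\right)\right) = \left(-6 + r\right) \left(r + \left(-3 + 2 r\right)\right) = \left(-6 + r\right) \left(-3 + 3 r\right)$)
$B{\left(E \right)} + 42 I = \left(18 - 84 + 3 \cdot 4^{2}\right) + 42 \cdot \frac{3}{2} = \left(18 - 84 + 3 \cdot 16\right) + 63 = \left(18 - 84 + 48\right) + 63 = -18 + 63 = 45$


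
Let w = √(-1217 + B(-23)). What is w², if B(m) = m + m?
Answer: -1263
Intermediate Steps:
B(m) = 2*m
w = I*√1263 (w = √(-1217 + 2*(-23)) = √(-1217 - 46) = √(-1263) = I*√1263 ≈ 35.539*I)
w² = (I*√1263)² = -1263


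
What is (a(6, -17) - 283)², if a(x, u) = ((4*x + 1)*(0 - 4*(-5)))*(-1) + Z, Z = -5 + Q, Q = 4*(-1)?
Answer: 627264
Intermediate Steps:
Q = -4
Z = -9 (Z = -5 - 4 = -9)
a(x, u) = -29 - 80*x (a(x, u) = ((4*x + 1)*(0 - 4*(-5)))*(-1) - 9 = ((1 + 4*x)*(0 + 20))*(-1) - 9 = ((1 + 4*x)*20)*(-1) - 9 = (20 + 80*x)*(-1) - 9 = (-20 - 80*x) - 9 = -29 - 80*x)
(a(6, -17) - 283)² = ((-29 - 80*6) - 283)² = ((-29 - 480) - 283)² = (-509 - 283)² = (-792)² = 627264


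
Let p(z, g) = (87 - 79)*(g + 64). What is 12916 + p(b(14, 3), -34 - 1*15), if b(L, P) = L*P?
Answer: 13036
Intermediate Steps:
p(z, g) = 512 + 8*g (p(z, g) = 8*(64 + g) = 512 + 8*g)
12916 + p(b(14, 3), -34 - 1*15) = 12916 + (512 + 8*(-34 - 1*15)) = 12916 + (512 + 8*(-34 - 15)) = 12916 + (512 + 8*(-49)) = 12916 + (512 - 392) = 12916 + 120 = 13036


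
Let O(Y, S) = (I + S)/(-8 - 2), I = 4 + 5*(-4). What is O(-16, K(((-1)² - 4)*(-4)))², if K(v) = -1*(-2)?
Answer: 49/25 ≈ 1.9600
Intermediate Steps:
I = -16 (I = 4 - 20 = -16)
K(v) = 2
O(Y, S) = 8/5 - S/10 (O(Y, S) = (-16 + S)/(-8 - 2) = (-16 + S)/(-10) = (-16 + S)*(-⅒) = 8/5 - S/10)
O(-16, K(((-1)² - 4)*(-4)))² = (8/5 - ⅒*2)² = (8/5 - ⅕)² = (7/5)² = 49/25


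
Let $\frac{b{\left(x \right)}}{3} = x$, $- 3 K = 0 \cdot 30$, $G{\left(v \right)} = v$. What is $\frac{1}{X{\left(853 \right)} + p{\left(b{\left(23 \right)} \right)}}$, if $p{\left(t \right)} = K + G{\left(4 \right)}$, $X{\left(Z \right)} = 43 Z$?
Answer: $\frac{1}{36683} \approx 2.7261 \cdot 10^{-5}$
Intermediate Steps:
$K = 0$ ($K = - \frac{0 \cdot 30}{3} = \left(- \frac{1}{3}\right) 0 = 0$)
$b{\left(x \right)} = 3 x$
$p{\left(t \right)} = 4$ ($p{\left(t \right)} = 0 + 4 = 4$)
$\frac{1}{X{\left(853 \right)} + p{\left(b{\left(23 \right)} \right)}} = \frac{1}{43 \cdot 853 + 4} = \frac{1}{36679 + 4} = \frac{1}{36683}$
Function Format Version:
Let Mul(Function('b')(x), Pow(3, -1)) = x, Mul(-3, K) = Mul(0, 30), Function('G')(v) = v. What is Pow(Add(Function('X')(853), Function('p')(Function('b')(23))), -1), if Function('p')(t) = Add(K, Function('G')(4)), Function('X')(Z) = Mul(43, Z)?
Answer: Rational(1, 36683) ≈ 2.7261e-5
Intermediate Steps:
K = 0 (K = Mul(Rational(-1, 3), Mul(0, 30)) = Mul(Rational(-1, 3), 0) = 0)
Function('b')(x) = Mul(3, x)
Function('p')(t) = 4 (Function('p')(t) = Add(0, 4) = 4)
Pow(Add(Function('X')(853), Function('p')(Function('b')(23))), -1) = Pow(Add(Mul(43, 853), 4), -1) = Pow(Add(36679, 4), -1) = Pow(36683, -1) = Rational(1, 36683)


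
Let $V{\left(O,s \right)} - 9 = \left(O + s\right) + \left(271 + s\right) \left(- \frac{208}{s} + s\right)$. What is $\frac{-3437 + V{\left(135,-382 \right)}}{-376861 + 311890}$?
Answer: $- \frac{2461771}{4136487} \approx -0.59514$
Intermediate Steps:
$V{\left(O,s \right)} = 9 + O + s + \left(271 + s\right) \left(s - \frac{208}{s}\right)$ ($V{\left(O,s \right)} = 9 + \left(\left(O + s\right) + \left(271 + s\right) \left(- \frac{208}{s} + s\right)\right) = 9 + \left(\left(O + s\right) + \left(271 + s\right) \left(s - \frac{208}{s}\right)\right) = 9 + \left(O + s + \left(271 + s\right) \left(s - \frac{208}{s}\right)\right) = 9 + O + s + \left(271 + s\right) \left(s - \frac{208}{s}\right)$)
$\frac{-3437 + V{\left(135,-382 \right)}}{-376861 + 311890} = \frac{-3437 + \left(-199 + 135 + \left(-382\right)^{2} - \frac{56368}{-382} + 272 \left(-382\right)\right)}{-376861 + 311890} = \frac{-3437 - - \frac{8041780}{191}}{-64971} = \left(-3437 + \left(-199 + 135 + 145924 + \frac{28184}{191} - 103904\right)\right) \left(- \frac{1}{64971}\right) = \left(-3437 + \frac{8041780}{191}\right) \left(- \frac{1}{64971}\right) = \frac{7385313}{191} \left(- \frac{1}{64971}\right) = - \frac{2461771}{4136487}$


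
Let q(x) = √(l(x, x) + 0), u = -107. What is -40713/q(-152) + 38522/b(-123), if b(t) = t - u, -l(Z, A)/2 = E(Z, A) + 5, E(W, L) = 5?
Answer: -19261/8 + 40713*I*√5/10 ≈ -2407.6 + 9103.7*I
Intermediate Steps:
l(Z, A) = -20 (l(Z, A) = -2*(5 + 5) = -2*10 = -20)
b(t) = 107 + t (b(t) = t - 1*(-107) = t + 107 = 107 + t)
q(x) = 2*I*√5 (q(x) = √(-20 + 0) = √(-20) = 2*I*√5)
-40713/q(-152) + 38522/b(-123) = -40713*(-I*√5/10) + 38522/(107 - 123) = -(-40713)*I*√5/10 + 38522/(-16) = 40713*I*√5/10 + 38522*(-1/16) = 40713*I*√5/10 - 19261/8 = -19261/8 + 40713*I*√5/10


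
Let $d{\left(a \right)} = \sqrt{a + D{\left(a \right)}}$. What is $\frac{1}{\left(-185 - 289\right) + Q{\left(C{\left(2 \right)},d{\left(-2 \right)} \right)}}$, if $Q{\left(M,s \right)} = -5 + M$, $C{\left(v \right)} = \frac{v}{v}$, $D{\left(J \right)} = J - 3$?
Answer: $- \frac{1}{478} \approx -0.002092$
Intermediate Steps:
$D{\left(J \right)} = -3 + J$
$d{\left(a \right)} = \sqrt{-3 + 2 a}$ ($d{\left(a \right)} = \sqrt{a + \left(-3 + a\right)} = \sqrt{-3 + 2 a}$)
$C{\left(v \right)} = 1$
$\frac{1}{\left(-185 - 289\right) + Q{\left(C{\left(2 \right)},d{\left(-2 \right)} \right)}} = \frac{1}{\left(-185 - 289\right) + \left(-5 + 1\right)} = \frac{1}{\left(-185 - 289\right) - 4} = \frac{1}{-474 - 4} = \frac{1}{-478} = - \frac{1}{478}$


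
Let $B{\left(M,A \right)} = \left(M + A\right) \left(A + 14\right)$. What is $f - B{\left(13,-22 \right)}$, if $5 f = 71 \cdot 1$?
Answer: $- \frac{289}{5} \approx -57.8$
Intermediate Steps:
$f = \frac{71}{5}$ ($f = \frac{71 \cdot 1}{5} = \frac{1}{5} \cdot 71 = \frac{71}{5} \approx 14.2$)
$B{\left(M,A \right)} = \left(14 + A\right) \left(A + M\right)$ ($B{\left(M,A \right)} = \left(A + M\right) \left(14 + A\right) = \left(14 + A\right) \left(A + M\right)$)
$f - B{\left(13,-22 \right)} = \frac{71}{5} - \left(\left(-22\right)^{2} + 14 \left(-22\right) + 14 \cdot 13 - 286\right) = \frac{71}{5} - \left(484 - 308 + 182 - 286\right) = \frac{71}{5} - 72 = - \frac{289}{5}$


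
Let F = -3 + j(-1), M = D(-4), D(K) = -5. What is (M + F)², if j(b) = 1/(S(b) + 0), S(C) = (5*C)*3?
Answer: 14641/225 ≈ 65.071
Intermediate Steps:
S(C) = 15*C
M = -5
j(b) = 1/(15*b) (j(b) = 1/(15*b + 0) = 1/(15*b))
F = -46/15 (F = -3 + (1/15)/(-1) = -3 + (1/15)*(-1) = -3 - 1/15 = -46/15 ≈ -3.0667)
(M + F)² = (-5 - 46/15)² = (-121/15)² = 14641/225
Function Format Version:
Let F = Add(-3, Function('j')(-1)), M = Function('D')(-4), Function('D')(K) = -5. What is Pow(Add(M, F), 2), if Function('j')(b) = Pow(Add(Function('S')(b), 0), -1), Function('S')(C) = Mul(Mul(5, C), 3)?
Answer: Rational(14641, 225) ≈ 65.071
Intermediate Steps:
Function('S')(C) = Mul(15, C)
M = -5
Function('j')(b) = Mul(Rational(1, 15), Pow(b, -1)) (Function('j')(b) = Pow(Add(Mul(15, b), 0), -1) = Pow(Mul(15, b), -1) = Mul(Rational(1, 15), Pow(b, -1)))
F = Rational(-46, 15) (F = Add(-3, Mul(Rational(1, 15), Pow(-1, -1))) = Add(-3, Mul(Rational(1, 15), -1)) = Add(-3, Rational(-1, 15)) = Rational(-46, 15) ≈ -3.0667)
Pow(Add(M, F), 2) = Pow(Add(-5, Rational(-46, 15)), 2) = Pow(Rational(-121, 15), 2) = Rational(14641, 225)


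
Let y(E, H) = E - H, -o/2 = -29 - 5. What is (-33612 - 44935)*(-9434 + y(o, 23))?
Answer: 737477783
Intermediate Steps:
o = 68 (o = -2*(-29 - 5) = -2*(-34) = 68)
(-33612 - 44935)*(-9434 + y(o, 23)) = (-33612 - 44935)*(-9434 + (68 - 1*23)) = -78547*(-9434 + (68 - 23)) = -78547*(-9434 + 45) = -78547*(-9389) = 737477783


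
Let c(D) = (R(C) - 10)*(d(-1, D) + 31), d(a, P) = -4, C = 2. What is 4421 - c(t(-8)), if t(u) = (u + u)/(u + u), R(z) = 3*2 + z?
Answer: 4475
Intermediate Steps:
R(z) = 6 + z
t(u) = 1 (t(u) = (2*u)/((2*u)) = (2*u)*(1/(2*u)) = 1)
c(D) = -54 (c(D) = ((6 + 2) - 10)*(-4 + 31) = (8 - 10)*27 = -2*27 = -54)
4421 - c(t(-8)) = 4421 - 1*(-54) = 4421 + 54 = 4475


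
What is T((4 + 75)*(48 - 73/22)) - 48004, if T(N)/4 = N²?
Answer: 6024801165/121 ≈ 4.9792e+7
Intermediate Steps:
T(N) = 4*N²
T((4 + 75)*(48 - 73/22)) - 48004 = 4*((4 + 75)*(48 - 73/22))² - 48004 = 4*(79*(48 - 73*1/22))² - 48004 = 4*(79*(48 - 73/22))² - 48004 = 4*(79*(983/22))² - 48004 = 4*(77657/22)² - 48004 = 4*(6030609649/484) - 48004 = 6030609649/121 - 48004 = 6024801165/121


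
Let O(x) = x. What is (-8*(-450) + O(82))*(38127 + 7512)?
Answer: 168042798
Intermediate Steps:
(-8*(-450) + O(82))*(38127 + 7512) = (-8*(-450) + 82)*(38127 + 7512) = (3600 + 82)*45639 = 3682*45639 = 168042798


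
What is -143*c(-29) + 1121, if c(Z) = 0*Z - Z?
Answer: -3026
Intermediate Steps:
c(Z) = -Z (c(Z) = 0 - Z = -Z)
-143*c(-29) + 1121 = -(-143)*(-29) + 1121 = -143*29 + 1121 = -4147 + 1121 = -3026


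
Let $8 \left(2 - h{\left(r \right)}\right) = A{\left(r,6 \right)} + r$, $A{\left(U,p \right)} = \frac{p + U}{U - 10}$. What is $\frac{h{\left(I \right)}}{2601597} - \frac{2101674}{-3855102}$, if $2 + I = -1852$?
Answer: $\frac{1698914661590075}{3115807038545736} \approx 0.54526$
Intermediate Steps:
$A{\left(U,p \right)} = \frac{U + p}{-10 + U}$
$I = -1854$ ($I = -2 - 1852 = -1854$)
$h{\left(r \right)} = 2 - \frac{r}{8} - \frac{6 + r}{8 \left(-10 + r\right)}$ ($h{\left(r \right)} = 2 - \frac{\frac{r + 6}{-10 + r} + r}{8} = 2 - \frac{\frac{6 + r}{-10 + r} + r}{8} = 2 - \frac{r + \frac{6 + r}{-10 + r}}{8} = 2 - \left(\frac{r}{8} + \frac{6 + r}{8 \left(-10 + r\right)}\right) = 2 - \frac{r}{8} - \frac{6 + r}{8 \left(-10 + r\right)}$)
$\frac{h{\left(I \right)}}{2601597} - \frac{2101674}{-3855102} = \frac{\frac{1}{8} \frac{1}{-10 - 1854} \left(-166 - \left(-1854\right)^{2} + 25 \left(-1854\right)\right)}{2601597} - \frac{2101674}{-3855102} = \frac{-166 - 3437316 - 46350}{8 \left(-1864\right)} \frac{1}{2601597} - - \frac{350279}{642517} = \frac{1}{8} \left(- \frac{1}{1864}\right) \left(-166 - 3437316 - 46350\right) \frac{1}{2601597} + \frac{350279}{642517} = \frac{1}{8} \left(- \frac{1}{1864}\right) \left(-3483832\right) \frac{1}{2601597} + \frac{350279}{642517} = \frac{435479}{1864} \cdot \frac{1}{2601597} + \frac{350279}{642517} = \frac{435479}{4849376808} + \frac{350279}{642517} = \frac{1698914661590075}{3115807038545736}$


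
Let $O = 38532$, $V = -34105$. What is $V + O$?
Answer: $4427$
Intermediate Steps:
$V + O = -34105 + 38532 = 4427$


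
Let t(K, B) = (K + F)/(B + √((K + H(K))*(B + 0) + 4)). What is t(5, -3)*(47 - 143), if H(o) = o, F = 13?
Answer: 5184/35 + 1728*I*√26/35 ≈ 148.11 + 251.75*I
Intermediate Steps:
t(K, B) = (13 + K)/(B + √(4 + 2*B*K)) (t(K, B) = (K + 13)/(B + √((K + K)*(B + 0) + 4)) = (13 + K)/(B + √((2*K)*B + 4)) = (13 + K)/(B + √(2*B*K + 4)) = (13 + K)/(B + √(4 + 2*B*K)))
t(5, -3)*(47 - 143) = ((13 + 5)/(-3 + √2*√(2 - 3*5)))*(47 - 143) = (18/(-3 + √2*√(2 - 15)))*(-96) = (18/(-3 + √2*√(-13)))*(-96) = (18/(-3 + √2*(I*√13)))*(-96) = (18/(-3 + I*√26))*(-96) = -1728/(-3 + I*√26)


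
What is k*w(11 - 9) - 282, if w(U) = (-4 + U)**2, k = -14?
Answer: -338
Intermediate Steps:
k*w(11 - 9) - 282 = -14*(-4 + (11 - 9))**2 - 282 = -14*(-4 + 2)**2 - 282 = -14*(-2)**2 - 282 = -14*4 - 282 = -56 - 282 = -338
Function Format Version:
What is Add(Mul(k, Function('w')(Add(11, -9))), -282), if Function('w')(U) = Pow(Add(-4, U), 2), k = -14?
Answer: -338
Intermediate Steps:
Add(Mul(k, Function('w')(Add(11, -9))), -282) = Add(Mul(-14, Pow(Add(-4, Add(11, -9)), 2)), -282) = Add(Mul(-14, Pow(Add(-4, 2), 2)), -282) = Add(Mul(-14, Pow(-2, 2)), -282) = Add(Mul(-14, 4), -282) = Add(-56, -282) = -338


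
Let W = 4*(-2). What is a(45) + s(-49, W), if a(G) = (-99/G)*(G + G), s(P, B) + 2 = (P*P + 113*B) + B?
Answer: 1289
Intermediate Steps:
W = -8
s(P, B) = -2 + P**2 + 114*B (s(P, B) = -2 + ((P*P + 113*B) + B) = -2 + ((P**2 + 113*B) + B) = -2 + (P**2 + 114*B) = -2 + P**2 + 114*B)
a(G) = -198 (a(G) = (-99/G)*(2*G) = -198)
a(45) + s(-49, W) = -198 + (-2 + (-49)**2 + 114*(-8)) = -198 + (-2 + 2401 - 912) = -198 + 1487 = 1289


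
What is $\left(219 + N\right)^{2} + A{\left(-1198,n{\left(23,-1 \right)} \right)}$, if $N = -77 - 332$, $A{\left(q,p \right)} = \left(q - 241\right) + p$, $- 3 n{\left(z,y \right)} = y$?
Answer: $\frac{103984}{3} \approx 34661.0$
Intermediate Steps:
$n{\left(z,y \right)} = - \frac{y}{3}$
$A{\left(q,p \right)} = -241 + p + q$ ($A{\left(q,p \right)} = \left(q - 241\right) + p = \left(-241 + q\right) + p = -241 + p + q$)
$N = -409$
$\left(219 + N\right)^{2} + A{\left(-1198,n{\left(23,-1 \right)} \right)} = \left(219 - 409\right)^{2} - \frac{4316}{3} = \left(-190\right)^{2} - \frac{4316}{3} = 36100 - \frac{4316}{3} = \frac{103984}{3}$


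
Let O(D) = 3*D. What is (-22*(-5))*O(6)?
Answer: 1980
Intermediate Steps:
(-22*(-5))*O(6) = (-22*(-5))*(3*6) = 110*18 = 1980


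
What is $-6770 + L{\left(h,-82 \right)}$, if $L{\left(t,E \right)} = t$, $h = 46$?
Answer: $-6724$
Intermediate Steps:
$-6770 + L{\left(h,-82 \right)} = -6770 + 46 = -6724$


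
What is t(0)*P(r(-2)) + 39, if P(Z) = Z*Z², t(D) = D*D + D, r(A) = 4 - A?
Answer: 39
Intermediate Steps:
t(D) = D + D² (t(D) = D² + D = D + D²)
P(Z) = Z³
t(0)*P(r(-2)) + 39 = (0*(1 + 0))*(4 - 1*(-2))³ + 39 = (0*1)*(4 + 2)³ + 39 = 0*6³ + 39 = 0*216 + 39 = 0 + 39 = 39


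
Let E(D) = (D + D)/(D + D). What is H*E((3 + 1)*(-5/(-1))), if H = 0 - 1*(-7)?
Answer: 7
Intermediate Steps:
E(D) = 1 (E(D) = (2*D)/((2*D)) = (2*D)*(1/(2*D)) = 1)
H = 7 (H = 0 + 7 = 7)
H*E((3 + 1)*(-5/(-1))) = 7*1 = 7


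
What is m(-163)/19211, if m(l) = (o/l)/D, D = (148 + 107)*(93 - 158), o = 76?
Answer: 76/51902838975 ≈ 1.4643e-9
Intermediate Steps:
D = -16575 (D = 255*(-65) = -16575)
m(l) = -76/(16575*l) (m(l) = (76/l)/(-16575) = (76/l)*(-1/16575) = -76/(16575*l))
m(-163)/19211 = -76/16575/(-163)/19211 = -76/16575*(-1/163)*(1/19211) = (76/2701725)*(1/19211) = 76/51902838975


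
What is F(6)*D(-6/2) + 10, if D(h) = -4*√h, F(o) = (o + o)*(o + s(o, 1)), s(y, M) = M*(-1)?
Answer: 10 - 240*I*√3 ≈ 10.0 - 415.69*I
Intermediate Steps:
s(y, M) = -M
F(o) = 2*o*(-1 + o) (F(o) = (o + o)*(o - 1*1) = (2*o)*(o - 1) = (2*o)*(-1 + o) = 2*o*(-1 + o))
F(6)*D(-6/2) + 10 = (2*6*(-1 + 6))*(-4*I*√3) + 10 = (2*6*5)*(-4*I*√3) + 10 = 60*(-4*I*√3) + 10 = -240*I*√3 + 10 = 10 - 240*I*√3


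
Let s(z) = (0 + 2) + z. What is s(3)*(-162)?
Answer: -810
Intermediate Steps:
s(z) = 2 + z
s(3)*(-162) = (2 + 3)*(-162) = 5*(-162) = -810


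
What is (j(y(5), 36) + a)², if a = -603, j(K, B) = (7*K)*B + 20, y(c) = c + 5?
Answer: 3751969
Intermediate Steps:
y(c) = 5 + c
j(K, B) = 20 + 7*B*K (j(K, B) = 7*B*K + 20 = 20 + 7*B*K)
(j(y(5), 36) + a)² = ((20 + 7*36*(5 + 5)) - 603)² = ((20 + 7*36*10) - 603)² = ((20 + 2520) - 603)² = (2540 - 603)² = 1937² = 3751969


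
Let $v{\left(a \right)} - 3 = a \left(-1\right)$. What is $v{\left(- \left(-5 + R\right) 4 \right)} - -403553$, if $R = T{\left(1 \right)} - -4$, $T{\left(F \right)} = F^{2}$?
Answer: $403556$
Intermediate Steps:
$R = 5$ ($R = 1^{2} - -4 = 1 + 4 = 5$)
$v{\left(a \right)} = 3 - a$ ($v{\left(a \right)} = 3 + a \left(-1\right) = 3 - a$)
$v{\left(- \left(-5 + R\right) 4 \right)} - -403553 = \left(3 - - \left(-5 + 5\right) 4\right) - -403553 = \left(3 - - 0 \cdot 4\right) + 403553 = \left(3 - \left(-1\right) 0\right) + 403553 = \left(3 - 0\right) + 403553 = \left(3 + 0\right) + 403553 = 3 + 403553 = 403556$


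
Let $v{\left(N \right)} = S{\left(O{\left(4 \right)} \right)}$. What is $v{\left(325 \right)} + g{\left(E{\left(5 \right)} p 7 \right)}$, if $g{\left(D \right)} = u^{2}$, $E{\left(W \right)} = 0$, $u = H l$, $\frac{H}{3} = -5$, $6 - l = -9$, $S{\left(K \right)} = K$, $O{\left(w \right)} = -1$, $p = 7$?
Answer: $50624$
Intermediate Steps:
$l = 15$ ($l = 6 - -9 = 6 + 9 = 15$)
$H = -15$ ($H = 3 \left(-5\right) = -15$)
$u = -225$ ($u = \left(-15\right) 15 = -225$)
$v{\left(N \right)} = -1$
$g{\left(D \right)} = 50625$ ($g{\left(D \right)} = \left(-225\right)^{2} = 50625$)
$v{\left(325 \right)} + g{\left(E{\left(5 \right)} p 7 \right)} = -1 + 50625 = 50624$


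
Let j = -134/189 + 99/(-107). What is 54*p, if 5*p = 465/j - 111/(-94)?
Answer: -23767530057/7766515 ≈ -3060.3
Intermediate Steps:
j = -33049/20223 (j = -134*1/189 + 99*(-1/107) = -134/189 - 99/107 = -33049/20223 ≈ -1.6342)
p = -880278891/15533030 (p = (465/(-33049/20223) - 111/(-94))/5 = (465*(-20223/33049) - 111*(-1/94))/5 = (-9403695/33049 + 111/94)/5 = (1/5)*(-880278891/3106606) = -880278891/15533030 ≈ -56.671)
54*p = 54*(-880278891/15533030) = -23767530057/7766515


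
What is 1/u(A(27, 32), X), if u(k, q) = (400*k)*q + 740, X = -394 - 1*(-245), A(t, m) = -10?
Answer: 1/596740 ≈ 1.6758e-6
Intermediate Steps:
X = -149 (X = -394 + 245 = -149)
u(k, q) = 740 + 400*k*q (u(k, q) = 400*k*q + 740 = 740 + 400*k*q)
1/u(A(27, 32), X) = 1/(740 + 400*(-10)*(-149)) = 1/(740 + 596000) = 1/596740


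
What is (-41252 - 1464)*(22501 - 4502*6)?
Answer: 192691876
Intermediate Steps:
(-41252 - 1464)*(22501 - 4502*6) = -42716*(22501 - 27012) = -42716*(-4511) = 192691876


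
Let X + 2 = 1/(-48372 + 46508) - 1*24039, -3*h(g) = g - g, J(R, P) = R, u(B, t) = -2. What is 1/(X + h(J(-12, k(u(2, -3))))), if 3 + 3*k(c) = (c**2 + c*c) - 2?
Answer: -1864/44812425 ≈ -4.1596e-5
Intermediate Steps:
k(c) = -5/3 + 2*c**2/3 (k(c) = -1 + ((c**2 + c*c) - 2)/3 = -1 + ((c**2 + c**2) - 2)/3 = -1 + (2*c**2 - 2)/3 = -1 + (-2 + 2*c**2)/3 = -1 + (-2/3 + 2*c**2/3) = -5/3 + 2*c**2/3)
h(g) = 0 (h(g) = -(g - g)/3 = -1/3*0 = 0)
X = -44812425/1864 (X = -2 + (1/(-48372 + 46508) - 1*24039) = -2 + (1/(-1864) - 24039) = -2 + (-1/1864 - 24039) = -2 - 44808697/1864 = -44812425/1864 ≈ -24041.)
1/(X + h(J(-12, k(u(2, -3))))) = 1/(-44812425/1864 + 0) = 1/(-44812425/1864) = -1864/44812425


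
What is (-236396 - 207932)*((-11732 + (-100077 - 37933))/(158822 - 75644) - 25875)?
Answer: 53131273291632/4621 ≈ 1.1498e+10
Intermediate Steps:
(-236396 - 207932)*((-11732 + (-100077 - 37933))/(158822 - 75644) - 25875) = -444328*((-11732 - 138010)/83178 - 25875) = -444328*(-149742*1/83178 - 25875) = -444328*(-8319/4621 - 25875) = -444328*(-119576694/4621) = 53131273291632/4621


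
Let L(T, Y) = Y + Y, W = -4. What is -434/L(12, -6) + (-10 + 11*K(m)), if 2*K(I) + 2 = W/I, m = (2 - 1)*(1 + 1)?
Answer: 25/6 ≈ 4.1667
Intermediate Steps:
m = 2 (m = 1*2 = 2)
K(I) = -1 - 2/I (K(I) = -1 + (-4/I)/2 = -1 - 2/I)
L(T, Y) = 2*Y
-434/L(12, -6) + (-10 + 11*K(m)) = -434/(2*(-6)) + (-10 + 11*((-2 - 1*2)/2)) = -434/(-12) + (-10 + 11*((-2 - 2)/2)) = -434*(-1/12) + (-10 + 11*((½)*(-4))) = 217/6 + (-10 + 11*(-2)) = 217/6 + (-10 - 22) = 217/6 - 32 = 25/6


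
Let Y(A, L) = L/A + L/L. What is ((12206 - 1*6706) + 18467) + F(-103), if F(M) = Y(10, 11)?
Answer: 239691/10 ≈ 23969.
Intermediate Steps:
Y(A, L) = 1 + L/A (Y(A, L) = L/A + 1 = 1 + L/A)
F(M) = 21/10 (F(M) = (10 + 11)/10 = (1/10)*21 = 21/10)
((12206 - 1*6706) + 18467) + F(-103) = ((12206 - 1*6706) + 18467) + 21/10 = ((12206 - 6706) + 18467) + 21/10 = (5500 + 18467) + 21/10 = 23967 + 21/10 = 239691/10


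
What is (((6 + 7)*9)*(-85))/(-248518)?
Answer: 9945/248518 ≈ 0.040017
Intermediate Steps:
(((6 + 7)*9)*(-85))/(-248518) = ((13*9)*(-85))*(-1/248518) = (117*(-85))*(-1/248518) = -9945*(-1/248518) = 9945/248518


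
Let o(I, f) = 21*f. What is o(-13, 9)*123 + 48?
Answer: 23295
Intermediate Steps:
o(-13, 9)*123 + 48 = (21*9)*123 + 48 = 189*123 + 48 = 23247 + 48 = 23295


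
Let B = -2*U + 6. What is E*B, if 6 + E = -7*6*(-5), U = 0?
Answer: 1224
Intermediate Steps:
E = 204 (E = -6 - 7*6*(-5) = -6 - 42*(-5) = -6 + 210 = 204)
B = 6 (B = -2*0 + 6 = 0 + 6 = 6)
E*B = 204*6 = 1224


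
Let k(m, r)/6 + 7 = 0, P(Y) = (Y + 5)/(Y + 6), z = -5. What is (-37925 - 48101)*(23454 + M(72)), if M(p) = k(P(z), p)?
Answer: -2014040712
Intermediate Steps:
P(Y) = (5 + Y)/(6 + Y)
k(m, r) = -42 (k(m, r) = -42 + 6*0 = -42 + 0 = -42)
M(p) = -42
(-37925 - 48101)*(23454 + M(72)) = (-37925 - 48101)*(23454 - 42) = -86026*23412 = -2014040712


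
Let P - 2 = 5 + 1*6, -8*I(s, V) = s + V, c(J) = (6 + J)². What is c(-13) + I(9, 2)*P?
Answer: 249/8 ≈ 31.125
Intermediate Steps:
I(s, V) = -V/8 - s/8 (I(s, V) = -(s + V)/8 = -(V + s)/8 = -V/8 - s/8)
P = 13 (P = 2 + (5 + 1*6) = 2 + (5 + 6) = 2 + 11 = 13)
c(-13) + I(9, 2)*P = (6 - 13)² + (-⅛*2 - ⅛*9)*13 = (-7)² + (-¼ - 9/8)*13 = 49 - 11/8*13 = 49 - 143/8 = 249/8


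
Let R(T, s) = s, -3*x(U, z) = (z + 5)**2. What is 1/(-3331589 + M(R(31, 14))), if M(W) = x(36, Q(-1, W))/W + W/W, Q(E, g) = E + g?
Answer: -7/23321170 ≈ -3.0016e-7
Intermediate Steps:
x(U, z) = -(5 + z)**2/3 (x(U, z) = -(z + 5)**2/3 = -(5 + z)**2/3)
M(W) = 1 - (4 + W)**2/(3*W) (M(W) = (-(5 + (-1 + W))**2/3)/W + W/W = (-(4 + W)**2/3)/W + 1 = -(4 + W)**2/(3*W) + 1 = 1 - (4 + W)**2/(3*W))
1/(-3331589 + M(R(31, 14))) = 1/(-3331589 + (14 - (4 + 14)**2/3)/14) = 1/(-3331589 + (14 - 1/3*18**2)/14) = 1/(-3331589 + (14 - 1/3*324)/14) = 1/(-3331589 + (14 - 108)/14) = 1/(-3331589 + (1/14)*(-94)) = 1/(-3331589 - 47/7) = 1/(-23321170/7) = -7/23321170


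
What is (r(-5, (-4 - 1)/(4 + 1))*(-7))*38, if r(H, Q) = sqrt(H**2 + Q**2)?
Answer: -266*sqrt(26) ≈ -1356.3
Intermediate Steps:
(r(-5, (-4 - 1)/(4 + 1))*(-7))*38 = (sqrt((-5)**2 + ((-4 - 1)/(4 + 1))**2)*(-7))*38 = (sqrt(25 + (-5/5)**2)*(-7))*38 = (sqrt(25 + (-5*1/5)**2)*(-7))*38 = (sqrt(25 + (-1)**2)*(-7))*38 = (sqrt(25 + 1)*(-7))*38 = (sqrt(26)*(-7))*38 = -7*sqrt(26)*38 = -266*sqrt(26)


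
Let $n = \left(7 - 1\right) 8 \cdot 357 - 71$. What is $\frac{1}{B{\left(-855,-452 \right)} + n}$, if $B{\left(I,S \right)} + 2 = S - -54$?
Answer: $\frac{1}{16665} \approx 6.0006 \cdot 10^{-5}$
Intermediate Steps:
$B{\left(I,S \right)} = 52 + S$ ($B{\left(I,S \right)} = -2 + \left(S - -54\right) = -2 + \left(S + 54\right) = -2 + \left(54 + S\right) = 52 + S$)
$n = 17065$ ($n = 6 \cdot 8 \cdot 357 - 71 = 48 \cdot 357 - 71 = 17136 - 71 = 17065$)
$\frac{1}{B{\left(-855,-452 \right)} + n} = \frac{1}{\left(52 - 452\right) + 17065} = \frac{1}{-400 + 17065} = \frac{1}{16665}$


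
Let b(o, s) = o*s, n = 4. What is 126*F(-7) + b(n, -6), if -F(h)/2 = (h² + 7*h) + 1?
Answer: -276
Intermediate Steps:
F(h) = -2 - 14*h - 2*h² (F(h) = -2*((h² + 7*h) + 1) = -2*(1 + h² + 7*h) = -2 - 14*h - 2*h²)
126*F(-7) + b(n, -6) = 126*(-2 - 14*(-7) - 2*(-7)²) + 4*(-6) = 126*(-2 + 98 - 2*49) - 24 = 126*(-2 + 98 - 98) - 24 = 126*(-2) - 24 = -252 - 24 = -276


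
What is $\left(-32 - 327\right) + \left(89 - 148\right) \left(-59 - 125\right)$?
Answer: $10497$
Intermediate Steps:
$\left(-32 - 327\right) + \left(89 - 148\right) \left(-59 - 125\right) = -359 - -10856 = -359 + 10856 = 10497$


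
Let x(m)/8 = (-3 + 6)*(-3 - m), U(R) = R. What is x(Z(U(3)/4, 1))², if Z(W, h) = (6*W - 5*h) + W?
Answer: 6084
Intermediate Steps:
Z(W, h) = -5*h + 7*W (Z(W, h) = (-5*h + 6*W) + W = -5*h + 7*W)
x(m) = -72 - 24*m (x(m) = 8*((-3 + 6)*(-3 - m)) = 8*(3*(-3 - m)) = 8*(-9 - 3*m) = -72 - 24*m)
x(Z(U(3)/4, 1))² = (-72 - 24*(-5*1 + 7*(3/4)))² = (-72 - 24*(-5 + 7*(3*(¼))))² = (-72 - 24*(-5 + 7*(¾)))² = (-72 - 24*(-5 + 21/4))² = (-72 - 24*¼)² = (-72 - 6)² = (-78)² = 6084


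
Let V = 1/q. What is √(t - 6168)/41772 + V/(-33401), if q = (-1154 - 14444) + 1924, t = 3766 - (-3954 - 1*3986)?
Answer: 1/456725274 + √5538/41772 ≈ 0.0017815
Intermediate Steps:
t = 11706 (t = 3766 - (-3954 - 3986) = 3766 - 1*(-7940) = 3766 + 7940 = 11706)
q = -13674 (q = -15598 + 1924 = -13674)
V = -1/13674 (V = 1/(-13674) = -1/13674 ≈ -7.3132e-5)
√(t - 6168)/41772 + V/(-33401) = √(11706 - 6168)/41772 - 1/13674/(-33401) = √5538*(1/41772) - 1/13674*(-1/33401) = √5538/41772 + 1/456725274 = 1/456725274 + √5538/41772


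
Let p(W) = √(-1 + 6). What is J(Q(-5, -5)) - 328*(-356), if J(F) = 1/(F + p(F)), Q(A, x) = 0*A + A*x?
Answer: 14479237/124 - √5/620 ≈ 1.1677e+5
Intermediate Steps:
p(W) = √5
Q(A, x) = A*x (Q(A, x) = 0 + A*x = A*x)
J(F) = 1/(F + √5)
J(Q(-5, -5)) - 328*(-356) = 1/(-5*(-5) + √5) - 328*(-356) = 1/(25 + √5) + 116768 = 116768 + 1/(25 + √5)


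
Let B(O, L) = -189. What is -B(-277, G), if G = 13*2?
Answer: 189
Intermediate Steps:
G = 26
-B(-277, G) = -1*(-189) = 189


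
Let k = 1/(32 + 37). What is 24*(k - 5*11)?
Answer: -30352/23 ≈ -1319.7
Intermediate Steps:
k = 1/69 ≈ 0.014493
24*(k - 5*11) = 24*(1/69 - 5*11) = 24*(1/69 - 55) = 24*(-3794/69) = -30352/23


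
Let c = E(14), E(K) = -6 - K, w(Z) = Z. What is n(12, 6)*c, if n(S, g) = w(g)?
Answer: -120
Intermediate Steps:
n(S, g) = g
c = -20 (c = -6 - 1*14 = -6 - 14 = -20)
n(12, 6)*c = 6*(-20) = -120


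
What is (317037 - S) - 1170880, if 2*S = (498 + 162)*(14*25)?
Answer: -969343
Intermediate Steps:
S = 115500 (S = ((498 + 162)*(14*25))/2 = (660*350)/2 = (½)*231000 = 115500)
(317037 - S) - 1170880 = (317037 - 1*115500) - 1170880 = (317037 - 115500) - 1170880 = 201537 - 1170880 = -969343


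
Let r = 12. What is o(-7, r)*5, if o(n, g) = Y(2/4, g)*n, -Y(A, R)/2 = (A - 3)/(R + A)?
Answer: -14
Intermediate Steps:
Y(A, R) = -2*(-3 + A)/(A + R) (Y(A, R) = -2*(A - 3)/(R + A) = -2*(-3 + A)/(A + R))
o(n, g) = 5*n/(½ + g) (o(n, g) = (2*(3 - 2/4)/(2/4 + g))*n = (2*(3 - 2/4)/(2*(¼) + g))*n = (2*(3 - 1*½)/(½ + g))*n = (2*(3 - ½)/(½ + g))*n = (2*(5/2)/(½ + g))*n = (5/(½ + g))*n = 5*n/(½ + g))
o(-7, r)*5 = (10*(-7)/(1 + 2*12))*5 = (10*(-7)/(1 + 24))*5 = (10*(-7)/25)*5 = (10*(-7)*(1/25))*5 = -14/5*5 = -14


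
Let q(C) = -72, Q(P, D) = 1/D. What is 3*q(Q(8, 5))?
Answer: -216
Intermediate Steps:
3*q(Q(8, 5)) = 3*(-72) = -216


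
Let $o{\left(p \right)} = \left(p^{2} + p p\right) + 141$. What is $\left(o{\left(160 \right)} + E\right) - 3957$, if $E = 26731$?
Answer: $74115$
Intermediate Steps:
$o{\left(p \right)} = 141 + 2 p^{2}$ ($o{\left(p \right)} = \left(p^{2} + p^{2}\right) + 141 = 2 p^{2} + 141 = 141 + 2 p^{2}$)
$\left(o{\left(160 \right)} + E\right) - 3957 = \left(\left(141 + 2 \cdot 160^{2}\right) + 26731\right) - 3957 = \left(\left(141 + 2 \cdot 25600\right) + 26731\right) - 3957 = \left(\left(141 + 51200\right) + 26731\right) - 3957 = \left(51341 + 26731\right) - 3957 = 78072 - 3957 = 74115$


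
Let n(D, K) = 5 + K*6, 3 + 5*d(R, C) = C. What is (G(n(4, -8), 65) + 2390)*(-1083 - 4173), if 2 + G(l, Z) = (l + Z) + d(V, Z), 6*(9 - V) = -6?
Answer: -63660672/5 ≈ -1.2732e+7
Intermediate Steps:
V = 10 (V = 9 - ⅙*(-6) = 9 + 1 = 10)
d(R, C) = -⅗ + C/5
n(D, K) = 5 + 6*K
G(l, Z) = -13/5 + l + 6*Z/5 (G(l, Z) = -2 + ((l + Z) + (-⅗ + Z/5)) = -2 + ((Z + l) + (-⅗ + Z/5)) = -2 + (-⅗ + l + 6*Z/5) = -13/5 + l + 6*Z/5)
(G(n(4, -8), 65) + 2390)*(-1083 - 4173) = ((-13/5 + (5 + 6*(-8)) + (6/5)*65) + 2390)*(-1083 - 4173) = ((-13/5 + (5 - 48) + 78) + 2390)*(-5256) = ((-13/5 - 43 + 78) + 2390)*(-5256) = (162/5 + 2390)*(-5256) = (12112/5)*(-5256) = -63660672/5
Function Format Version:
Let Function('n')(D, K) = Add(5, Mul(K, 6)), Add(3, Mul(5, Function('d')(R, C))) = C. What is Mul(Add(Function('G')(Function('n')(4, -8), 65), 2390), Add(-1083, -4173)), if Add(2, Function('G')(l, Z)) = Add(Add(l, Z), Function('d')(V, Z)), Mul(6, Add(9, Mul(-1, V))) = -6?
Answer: Rational(-63660672, 5) ≈ -1.2732e+7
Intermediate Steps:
V = 10 (V = Add(9, Mul(Rational(-1, 6), -6)) = Add(9, 1) = 10)
Function('d')(R, C) = Add(Rational(-3, 5), Mul(Rational(1, 5), C))
Function('n')(D, K) = Add(5, Mul(6, K))
Function('G')(l, Z) = Add(Rational(-13, 5), l, Mul(Rational(6, 5), Z)) (Function('G')(l, Z) = Add(-2, Add(Add(l, Z), Add(Rational(-3, 5), Mul(Rational(1, 5), Z)))) = Add(-2, Add(Add(Z, l), Add(Rational(-3, 5), Mul(Rational(1, 5), Z)))) = Add(-2, Add(Rational(-3, 5), l, Mul(Rational(6, 5), Z))) = Add(Rational(-13, 5), l, Mul(Rational(6, 5), Z)))
Mul(Add(Function('G')(Function('n')(4, -8), 65), 2390), Add(-1083, -4173)) = Mul(Add(Add(Rational(-13, 5), Add(5, Mul(6, -8)), Mul(Rational(6, 5), 65)), 2390), Add(-1083, -4173)) = Mul(Add(Add(Rational(-13, 5), Add(5, -48), 78), 2390), -5256) = Mul(Add(Add(Rational(-13, 5), -43, 78), 2390), -5256) = Mul(Add(Rational(162, 5), 2390), -5256) = Mul(Rational(12112, 5), -5256) = Rational(-63660672, 5)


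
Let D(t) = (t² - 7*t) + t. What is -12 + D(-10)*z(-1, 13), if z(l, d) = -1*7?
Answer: -1132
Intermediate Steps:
z(l, d) = -7
D(t) = t² - 6*t
-12 + D(-10)*z(-1, 13) = -12 - 10*(-6 - 10)*(-7) = -12 - 10*(-16)*(-7) = -12 + 160*(-7) = -12 - 1120 = -1132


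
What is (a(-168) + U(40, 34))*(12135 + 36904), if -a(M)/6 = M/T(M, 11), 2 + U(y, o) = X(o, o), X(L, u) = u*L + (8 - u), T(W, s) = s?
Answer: 657907224/11 ≈ 5.9810e+7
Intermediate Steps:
X(L, u) = 8 - u + L*u (X(L, u) = L*u + (8 - u) = 8 - u + L*u)
U(y, o) = 6 + o**2 - o (U(y, o) = -2 + (8 - o + o*o) = -2 + (8 - o + o**2) = -2 + (8 + o**2 - o) = 6 + o**2 - o)
a(M) = -6*M/11
(a(-168) + U(40, 34))*(12135 + 36904) = (-6/11*(-168) + (6 + 34**2 - 1*34))*(12135 + 36904) = (1008/11 + (6 + 1156 - 34))*49039 = (1008/11 + 1128)*49039 = (13416/11)*49039 = 657907224/11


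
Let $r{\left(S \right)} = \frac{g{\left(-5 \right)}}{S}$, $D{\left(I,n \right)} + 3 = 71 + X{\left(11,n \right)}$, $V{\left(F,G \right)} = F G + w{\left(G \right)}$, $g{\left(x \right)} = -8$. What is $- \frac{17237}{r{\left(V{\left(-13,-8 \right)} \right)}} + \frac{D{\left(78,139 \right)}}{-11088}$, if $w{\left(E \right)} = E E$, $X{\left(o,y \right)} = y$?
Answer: $\frac{445955641}{1232} \approx 3.6198 \cdot 10^{5}$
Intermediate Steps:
$w{\left(E \right)} = E^{2}$
$V{\left(F,G \right)} = G^{2} + F G$ ($V{\left(F,G \right)} = F G + G^{2} = G^{2} + F G$)
$D{\left(I,n \right)} = 68 + n$ ($D{\left(I,n \right)} = -3 + \left(71 + n\right) = 68 + n$)
$r{\left(S \right)} = - \frac{8}{S}$
$- \frac{17237}{r{\left(V{\left(-13,-8 \right)} \right)}} + \frac{D{\left(78,139 \right)}}{-11088} = - \frac{17237}{\left(-8\right) \frac{1}{\left(-8\right) \left(-13 - 8\right)}} + \frac{68 + 139}{-11088} = - \frac{17237}{\left(-8\right) \frac{1}{\left(-8\right) \left(-21\right)}} + 207 \left(- \frac{1}{11088}\right) = - \frac{17237}{\left(-8\right) \frac{1}{168}} - \frac{23}{1232} = - \frac{17237}{- \frac{1}{21}} - \frac{23}{1232} = \left(-17237\right) \left(-21\right) - \frac{23}{1232} = 361977 - \frac{23}{1232} = \frac{445955641}{1232}$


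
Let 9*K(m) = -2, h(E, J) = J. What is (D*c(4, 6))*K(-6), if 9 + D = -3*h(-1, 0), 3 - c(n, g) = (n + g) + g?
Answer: -26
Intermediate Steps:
c(n, g) = 3 - n - 2*g (c(n, g) = 3 - ((n + g) + g) = 3 - ((g + n) + g) = 3 - (n + 2*g) = 3 + (-n - 2*g) = 3 - n - 2*g)
K(m) = -2/9 (K(m) = (⅑)*(-2) = -2/9)
D = -9 (D = -9 - 3*0 = -9 + 0 = -9)
(D*c(4, 6))*K(-6) = -9*(3 - 1*4 - 2*6)*(-2/9) = -9*(3 - 4 - 12)*(-2/9) = -9*(-13)*(-2/9) = 117*(-2/9) = -26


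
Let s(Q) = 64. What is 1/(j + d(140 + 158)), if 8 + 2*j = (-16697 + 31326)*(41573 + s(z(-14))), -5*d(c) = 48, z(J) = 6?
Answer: 10/3045538229 ≈ 3.2835e-9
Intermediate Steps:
d(c) = -48/5 (d(c) = -⅕*48 = -48/5)
j = 609107665/2 (j = -4 + ((-16697 + 31326)*(41573 + 64))/2 = -4 + (14629*41637)/2 = -4 + (½)*609107673 = -4 + 609107673/2 = 609107665/2 ≈ 3.0455e+8)
1/(j + d(140 + 158)) = 1/(609107665/2 - 48/5) = 1/(3045538229/10) = 10/3045538229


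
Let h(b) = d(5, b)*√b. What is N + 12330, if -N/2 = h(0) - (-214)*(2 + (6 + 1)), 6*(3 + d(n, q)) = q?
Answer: 8478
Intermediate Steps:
d(n, q) = -3 + q/6
h(b) = √b*(-3 + b/6) (h(b) = (-3 + b/6)*√b = √b*(-3 + b/6))
N = -3852 (N = -2*(√0*(-18 + 0)/6 - (-214)*(2 + (6 + 1))) = -2*((⅙)*0*(-18) - (-214)*(2 + 7)) = -2*(0 - (-214)*9) = -2*(0 - 107*(-18)) = -2*(0 + 1926) = -2*1926 = -3852)
N + 12330 = -3852 + 12330 = 8478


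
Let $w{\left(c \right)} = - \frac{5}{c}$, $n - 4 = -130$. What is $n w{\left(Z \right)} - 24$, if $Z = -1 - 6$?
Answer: $-114$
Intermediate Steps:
$Z = -7$
$n = -126$ ($n = 4 - 130 = -126$)
$n w{\left(Z \right)} - 24 = - 126 \left(- \frac{5}{-7}\right) - 24 = - 126 \left(\left(-5\right) \left(- \frac{1}{7}\right)\right) - 24 = \left(-126\right) \frac{5}{7} - 24 = -90 - 24 = -114$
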